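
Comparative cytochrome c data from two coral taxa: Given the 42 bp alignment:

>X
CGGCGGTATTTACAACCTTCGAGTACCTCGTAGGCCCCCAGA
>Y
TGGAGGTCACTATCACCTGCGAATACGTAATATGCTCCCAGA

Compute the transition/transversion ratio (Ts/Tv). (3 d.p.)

0.750

Transitions are A↔G and C↔T; transversions are all other mismatches.
Transitions: 6. Transversions: 8.
R = 6/8 = 0.750.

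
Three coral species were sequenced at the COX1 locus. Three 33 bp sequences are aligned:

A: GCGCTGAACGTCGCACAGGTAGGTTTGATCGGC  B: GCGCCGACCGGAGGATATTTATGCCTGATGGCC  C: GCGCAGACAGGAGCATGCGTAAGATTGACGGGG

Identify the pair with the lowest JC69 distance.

A–B: 13/33 differ, p = 0.394, d = 0.559.
A–C: 13/33 differ, p = 0.394, d = 0.559.
B–C: 12/33 differ, p = 0.364, d = 0.497.
The smallest distance is between B and C.

B and C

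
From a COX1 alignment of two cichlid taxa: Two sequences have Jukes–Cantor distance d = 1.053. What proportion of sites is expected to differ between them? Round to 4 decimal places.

0.5658

p = (3/4)(1 − e^(−4d/3)) = 0.75 × (1 − e^(-1.404)) = 0.75 × (1 − 0.245613) = 0.565790.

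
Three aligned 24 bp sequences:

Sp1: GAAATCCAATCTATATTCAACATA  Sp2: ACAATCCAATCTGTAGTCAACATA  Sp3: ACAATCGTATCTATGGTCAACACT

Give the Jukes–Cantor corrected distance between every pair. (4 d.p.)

Sp1–Sp2: 4/24 sites differ → p ≈ 0.166667, d = −0.75 ln(1 − 0.222223) = 0.188487 ≈ 0.1885.
Sp1–Sp3: 8/24 sites differ → p ≈ 0.333333, d = −0.75 ln(1 − 0.444444) = 0.440839 ≈ 0.4408.
Sp2–Sp3: 6/24 sites differ → p = 0.25, d = −0.75 ln(1 − 0.333333) = 0.304098 ≈ 0.3041.

d(Sp1,Sp2) = 0.1885, d(Sp1,Sp3) = 0.4408, d(Sp2,Sp3) = 0.3041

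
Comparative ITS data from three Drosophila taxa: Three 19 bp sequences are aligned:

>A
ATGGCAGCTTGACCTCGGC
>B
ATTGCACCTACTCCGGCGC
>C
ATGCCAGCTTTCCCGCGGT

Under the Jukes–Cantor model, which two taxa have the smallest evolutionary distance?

A and C

A–B: 8/19 differ, p = 0.421, d = 0.618.
A–C: 5/19 differ, p = 0.263, d = 0.324.
B–C: 9/19 differ, p = 0.474, d = 0.749.
The smallest distance is between A and C.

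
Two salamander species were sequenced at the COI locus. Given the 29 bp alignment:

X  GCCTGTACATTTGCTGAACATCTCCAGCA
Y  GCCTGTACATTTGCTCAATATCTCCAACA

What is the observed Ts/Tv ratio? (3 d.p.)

2.000

Transitions are A↔G and C↔T; transversions are all other mismatches.
Transitions: 2. Transversions: 1.
R = 2/1 = 2.000.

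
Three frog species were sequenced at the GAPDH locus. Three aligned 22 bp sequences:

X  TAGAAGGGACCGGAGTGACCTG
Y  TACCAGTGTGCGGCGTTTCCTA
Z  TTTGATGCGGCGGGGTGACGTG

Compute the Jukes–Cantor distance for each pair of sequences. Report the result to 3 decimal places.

d(X,Y) = 0.591, d(X,Z) = 0.591, d(Y,Z) = 0.974

X–Y: 9/22 sites differ → p ≈ 0.409091, d = −0.75 ln(1 − 0.545455) = 0.591344 ≈ 0.591.
X–Z: 9/22 sites differ → p ≈ 0.409091, d = −0.75 ln(1 − 0.545455) = 0.591344 ≈ 0.591.
Y–Z: 12/22 sites differ → p ≈ 0.545455, d = −0.75 ln(1 − 0.727273) = 0.974463 ≈ 0.974.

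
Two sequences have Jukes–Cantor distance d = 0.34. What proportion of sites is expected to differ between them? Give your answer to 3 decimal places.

0.273

p = (3/4)(1 − e^(−4d/3)) = 0.75 × (1 − e^(-0.453333)) = 0.75 × (1 − 0.635506) = 0.273371.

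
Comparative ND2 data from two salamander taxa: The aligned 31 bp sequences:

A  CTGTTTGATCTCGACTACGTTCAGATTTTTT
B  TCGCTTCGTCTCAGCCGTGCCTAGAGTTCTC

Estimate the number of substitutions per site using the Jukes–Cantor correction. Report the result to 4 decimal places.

The sequences differ at 16 of 31 sites, so p = 16/31 ≈ 0.516129.
d = −(3/4) ln(1 − 4p/3) = −0.75 ln(1 − 0.688172) = −0.75 ln(0.311828)
  = −0.75 × (-1.165304) = 0.873978 substitutions/site.

0.8740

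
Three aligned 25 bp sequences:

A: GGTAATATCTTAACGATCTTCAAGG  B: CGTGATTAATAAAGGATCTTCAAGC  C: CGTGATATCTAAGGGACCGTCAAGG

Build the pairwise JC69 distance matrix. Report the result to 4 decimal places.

d(A,B) = 0.4172, d(A,C) = 0.3505, d(B,C) = 0.3505

A–B: 8/25 sites differ → p = 0.32, d = −0.75 ln(1 − 0.426667) = 0.417216 ≈ 0.4172.
A–C: 7/25 sites differ → p = 0.28, d = −0.75 ln(1 − 0.373333) = 0.350505 ≈ 0.3505.
B–C: 7/25 sites differ → p = 0.28, d = −0.75 ln(1 − 0.373333) = 0.350505 ≈ 0.3505.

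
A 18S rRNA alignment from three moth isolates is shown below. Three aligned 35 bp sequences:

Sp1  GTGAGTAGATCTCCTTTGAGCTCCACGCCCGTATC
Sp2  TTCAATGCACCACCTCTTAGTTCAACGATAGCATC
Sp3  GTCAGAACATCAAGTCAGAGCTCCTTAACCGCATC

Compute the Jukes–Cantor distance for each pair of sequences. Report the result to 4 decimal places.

d(Sp1,Sp2) = 0.6355, d(Sp1,Sp3) = 0.5128, d(Sp2,Sp3) = 0.7053

Sp1–Sp2: 15/35 sites differ → p ≈ 0.428571, d = −0.75 ln(1 − 0.571428) = 0.635472 ≈ 0.6355.
Sp1–Sp3: 13/35 sites differ → p ≈ 0.371429, d = −0.75 ln(1 − 0.495239) = 0.512753 ≈ 0.5128.
Sp2–Sp3: 16/35 sites differ → p ≈ 0.457143, d = −0.75 ln(1 − 0.609524) = 0.705292 ≈ 0.7053.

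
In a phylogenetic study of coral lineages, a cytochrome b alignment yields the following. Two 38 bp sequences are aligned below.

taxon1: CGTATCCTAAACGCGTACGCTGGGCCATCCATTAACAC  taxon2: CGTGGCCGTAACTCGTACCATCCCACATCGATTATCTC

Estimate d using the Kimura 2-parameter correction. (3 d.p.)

Of 38 sites, 1 differences are transitions and 13 are transversions, so P = 1/38 ≈ 0.026316 and Q = 13/38 ≈ 0.342105.
Under the Kimura two-parameter model, d = −½ ln(1 − 2P − Q) − ¼ ln(1 − 2Q).
1 − 2P − Q = 0.605263, giving −½ ln(0.605263) = 0.251046.
1 − 2Q = 0.31579, giving −¼ ln(0.31579) = 0.288169.
d = 0.251046 + 0.288169 = 0.539215.

0.539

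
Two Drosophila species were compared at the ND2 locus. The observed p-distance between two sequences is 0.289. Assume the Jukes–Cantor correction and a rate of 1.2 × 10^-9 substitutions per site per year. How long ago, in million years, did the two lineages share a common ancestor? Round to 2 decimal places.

152.09

d = −(3/4) ln(1 − 4p/3) = −0.75 ln(1 − 0.385333) = −0.75 ln(0.614667)
  = −0.75 × (-0.486675) = 0.365006 substitutions/site.
Under a molecular clock d = 2μt, so t = d/(2μ) = 0.365006 / (2 × 1.2 × 10^-9) = 152.09 million years.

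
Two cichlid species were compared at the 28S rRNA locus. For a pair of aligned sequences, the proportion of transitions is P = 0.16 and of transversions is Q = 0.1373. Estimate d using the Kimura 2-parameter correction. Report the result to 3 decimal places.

0.386

Under the Kimura two-parameter model, d = −½ ln(1 − 2P − Q) − ¼ ln(1 − 2Q).
1 − 2P − Q = 0.5427, giving −½ ln(0.5427) = 0.305599.
1 − 2Q = 0.7254, giving −¼ ln(0.7254) = 0.080258.
d = 0.305599 + 0.080258 = 0.385857.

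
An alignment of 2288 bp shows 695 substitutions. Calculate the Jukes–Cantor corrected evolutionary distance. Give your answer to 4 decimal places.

0.3894

p = 695/2288 ≈ 0.303759.
d = −(3/4) ln(1 − 4p/3) = −0.75 ln(1 − 0.405012) = −0.75 ln(0.594988)
  = −0.75 × (-0.519214) = 0.389411 substitutions/site.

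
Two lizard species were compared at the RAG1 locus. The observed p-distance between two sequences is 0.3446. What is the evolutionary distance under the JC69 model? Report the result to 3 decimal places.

0.461

d = −(3/4) ln(1 − 4p/3) = −0.75 ln(1 − 0.459467) = −0.75 ln(0.540533)
  = −0.75 × (-0.615200) = 0.461400 substitutions/site.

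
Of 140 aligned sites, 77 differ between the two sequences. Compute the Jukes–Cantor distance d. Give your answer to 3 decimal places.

p = 77/140 = 0.55.
d = −(3/4) ln(1 − 4p/3) = −0.75 ln(1 − 0.733333) = −0.75 ln(0.266667)
  = −0.75 × (-1.321755) = 0.991316 substitutions/site.

0.991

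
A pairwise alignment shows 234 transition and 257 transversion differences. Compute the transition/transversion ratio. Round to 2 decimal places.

0.91

R = 234/257 = 0.910505… ≈ 0.91 (to 2 d.p.).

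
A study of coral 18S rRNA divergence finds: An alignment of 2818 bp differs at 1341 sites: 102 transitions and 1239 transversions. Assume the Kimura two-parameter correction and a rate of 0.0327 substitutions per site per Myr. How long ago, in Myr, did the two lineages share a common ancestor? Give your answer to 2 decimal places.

13.57

P = 102/2818 ≈ 0.036196 and Q = 1239/2818 ≈ 0.439674.
Under the Kimura two-parameter model, d = −½ ln(1 − 2P − Q) − ¼ ln(1 − 2Q).
1 − 2P − Q = 0.487934, giving −½ ln(0.487934) = 0.358788.
1 − 2Q = 0.120652, giving −¼ ln(0.120652) = 0.528711.
d = 0.358788 + 0.528711 = 0.887499.
Under a molecular clock d = 2μt, so t = d/(2μ) = 0.887499 / (2 × 0.0327) = 13.57 Myr.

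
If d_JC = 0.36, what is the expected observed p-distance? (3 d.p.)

0.286

p = (3/4)(1 − e^(−4d/3)) = 0.75 × (1 − e^(-0.48)) = 0.75 × (1 − 0.618783) = 0.285913.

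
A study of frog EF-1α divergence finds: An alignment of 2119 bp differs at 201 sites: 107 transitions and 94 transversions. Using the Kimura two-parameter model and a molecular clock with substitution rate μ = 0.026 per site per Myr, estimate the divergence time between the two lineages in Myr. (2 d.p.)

P = 107/2119 ≈ 0.050496 and Q = 94/2119 ≈ 0.044361.
Under the Kimura two-parameter model, d = −½ ln(1 − 2P − Q) − ¼ ln(1 − 2Q).
1 − 2P − Q = 0.854647, giving −½ ln(0.854647) = 0.078533.
1 − 2Q = 0.911278, giving −¼ ln(0.911278) = 0.023227.
d = 0.078533 + 0.023227 = 0.101760.
Under a molecular clock d = 2μt, so t = d/(2μ) = 0.101760 / (2 × 0.026) = 1.96 Myr.

1.96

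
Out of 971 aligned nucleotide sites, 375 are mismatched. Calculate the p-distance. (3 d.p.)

p = 375/971 = 0.386199… ≈ 0.386 (to 3 d.p.).

0.386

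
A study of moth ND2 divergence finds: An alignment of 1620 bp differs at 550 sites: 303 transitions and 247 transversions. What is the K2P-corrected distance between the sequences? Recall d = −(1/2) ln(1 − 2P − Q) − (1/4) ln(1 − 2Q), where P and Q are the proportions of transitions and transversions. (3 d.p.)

0.465

P = 303/1620 ≈ 0.187037 and Q = 247/1620 ≈ 0.152469.
Under the Kimura two-parameter model, d = −½ ln(1 − 2P − Q) − ¼ ln(1 − 2Q).
1 − 2P − Q = 0.473457, giving −½ ln(0.473457) = 0.373847.
1 − 2Q = 0.695062, giving −¼ ln(0.695062) = 0.090939.
d = 0.373847 + 0.090939 = 0.464786.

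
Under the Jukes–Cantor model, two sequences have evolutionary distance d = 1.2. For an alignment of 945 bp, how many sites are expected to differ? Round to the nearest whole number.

566

Invert JC69: p = (3/4)(1 − e^(−4d/3)) = 0.75 × (1 − e^(-1.6)) = 0.75 × (1 − 0.201897) = 0.598577.
Expected differing sites = pL ≈ 0.598577 × 945 = 565.655265 ≈ 566.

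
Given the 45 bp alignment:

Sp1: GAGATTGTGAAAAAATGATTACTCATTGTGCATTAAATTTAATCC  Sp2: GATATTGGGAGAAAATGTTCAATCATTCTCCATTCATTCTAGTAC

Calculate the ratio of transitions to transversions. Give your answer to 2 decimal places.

0.44

Transitions are A↔G and C↔T; transversions are all other mismatches.
Transitions: 4. Transversions: 9.
R = 4/9 = 0.444444… ≈ 0.44 (to 2 d.p.).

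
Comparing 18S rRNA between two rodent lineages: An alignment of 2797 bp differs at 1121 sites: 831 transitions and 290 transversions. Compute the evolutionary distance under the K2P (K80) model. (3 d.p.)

P = 831/2797 ≈ 0.297104 and Q = 290/2797 ≈ 0.103683.
Under the Kimura two-parameter model, d = −½ ln(1 − 2P − Q) − ¼ ln(1 − 2Q).
1 − 2P − Q = 0.302109, giving −½ ln(0.302109) = 0.598484.
1 − 2Q = 0.792634, giving −¼ ln(0.792634) = 0.058098.
d = 0.598484 + 0.058098 = 0.656582.

0.657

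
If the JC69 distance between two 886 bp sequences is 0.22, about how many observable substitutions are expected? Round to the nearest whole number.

Invert JC69: p = (3/4)(1 − e^(−4d/3)) = 0.75 × (1 − e^(-0.293333)) = 0.75 × (1 − 0.745774) = 0.190670.
Expected differing sites = pL ≈ 0.190670 × 886 = 168.93362 ≈ 169.

169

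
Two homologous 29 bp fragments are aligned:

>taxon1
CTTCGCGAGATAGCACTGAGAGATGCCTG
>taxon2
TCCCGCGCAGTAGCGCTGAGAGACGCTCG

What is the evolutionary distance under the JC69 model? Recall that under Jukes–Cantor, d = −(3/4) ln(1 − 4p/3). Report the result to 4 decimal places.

0.4618

The sequences differ at 10 of 29 sites (1, 2, 3, 8, 9, 10, 15, 24, 27, 28), so p = 10/29 ≈ 0.344828.
d = −(3/4) ln(1 − 4p/3) = −0.75 ln(1 − 0.459771) = −0.75 ln(0.540229)
  = −0.75 × (-0.615762) = 0.461822 substitutions/site.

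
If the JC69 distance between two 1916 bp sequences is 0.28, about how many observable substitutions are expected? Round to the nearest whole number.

Invert JC69: p = (3/4)(1 − e^(−4d/3)) = 0.75 × (1 − e^(-0.373333)) = 0.75 × (1 − 0.688436) = 0.233673.
Expected differing sites = pL ≈ 0.233673 × 1916 = 447.717468 ≈ 448.

448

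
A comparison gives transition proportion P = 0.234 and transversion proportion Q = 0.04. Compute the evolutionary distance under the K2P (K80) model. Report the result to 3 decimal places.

Under the Kimura two-parameter model, d = −½ ln(1 − 2P − Q) − ¼ ln(1 − 2Q).
1 − 2P − Q = 0.492, giving −½ ln(0.492) = 0.354638.
1 − 2Q = 0.92, giving −¼ ln(0.92) = 0.020845.
d = 0.354638 + 0.020845 = 0.375483.

0.375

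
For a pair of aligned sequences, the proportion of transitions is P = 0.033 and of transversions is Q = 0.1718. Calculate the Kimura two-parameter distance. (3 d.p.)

Under the Kimura two-parameter model, d = −½ ln(1 − 2P − Q) − ¼ ln(1 − 2Q).
1 − 2P − Q = 0.7622, giving −½ ln(0.7622) = 0.135773.
1 − 2Q = 0.6564, giving −¼ ln(0.6564) = 0.105246.
d = 0.135773 + 0.105246 = 0.241019.

0.241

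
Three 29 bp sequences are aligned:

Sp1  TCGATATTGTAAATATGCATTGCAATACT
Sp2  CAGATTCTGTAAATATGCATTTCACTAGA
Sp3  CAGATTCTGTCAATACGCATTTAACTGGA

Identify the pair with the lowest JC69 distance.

Sp2 and Sp3

Sp1–Sp2: 8/29 differ, p = 0.276, d = 0.344.
Sp1–Sp3: 12/29 differ, p = 0.414, d = 0.602.
Sp2–Sp3: 4/29 differ, p = 0.138, d = 0.152.
The smallest distance is between Sp2 and Sp3.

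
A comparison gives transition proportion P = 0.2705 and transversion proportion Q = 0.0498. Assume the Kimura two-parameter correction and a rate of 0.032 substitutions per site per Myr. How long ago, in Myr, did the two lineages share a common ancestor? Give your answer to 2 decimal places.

Under the Kimura two-parameter model, d = −½ ln(1 − 2P − Q) − ¼ ln(1 − 2Q).
1 − 2P − Q = 0.4092, giving −½ ln(0.4092) = 0.446776.
1 − 2Q = 0.9004, giving −¼ ln(0.9004) = 0.026229.
d = 0.446776 + 0.026229 = 0.473005.
Under a molecular clock d = 2μt, so t = d/(2μ) = 0.473005 / (2 × 0.032) = 7.39 Myr.

7.39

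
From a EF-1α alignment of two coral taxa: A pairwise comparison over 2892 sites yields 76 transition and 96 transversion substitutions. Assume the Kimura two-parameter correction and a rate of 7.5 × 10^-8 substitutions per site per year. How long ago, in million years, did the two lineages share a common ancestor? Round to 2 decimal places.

0.41

P = 76/2892 ≈ 0.026279 and Q = 96/2892 ≈ 0.033195.
Under the Kimura two-parameter model, d = −½ ln(1 − 2P − Q) − ¼ ln(1 − 2Q).
1 − 2P − Q = 0.914247, giving −½ ln(0.914247) = 0.044827.
1 − 2Q = 0.93361, giving −¼ ln(0.93361) = 0.017174.
d = 0.044827 + 0.017174 = 0.062001.
Under a molecular clock d = 2μt, so t = d/(2μ) = 0.062001 / (2 × 7.5 × 10^-8) = 0.41 million years.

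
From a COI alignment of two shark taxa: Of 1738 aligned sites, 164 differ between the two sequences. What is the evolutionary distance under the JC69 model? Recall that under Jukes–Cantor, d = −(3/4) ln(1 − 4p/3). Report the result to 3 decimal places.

0.101

p = 164/1738 ≈ 0.094361.
d = −(3/4) ln(1 − 4p/3) = −0.75 ln(1 − 0.125815) = −0.75 ln(0.874185)
  = −0.75 × (-0.134463) = 0.100847 substitutions/site.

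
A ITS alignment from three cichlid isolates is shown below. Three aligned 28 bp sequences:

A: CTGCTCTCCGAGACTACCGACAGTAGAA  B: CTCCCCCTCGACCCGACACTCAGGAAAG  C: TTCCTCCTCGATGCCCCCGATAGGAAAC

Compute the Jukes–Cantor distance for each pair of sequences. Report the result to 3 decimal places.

A–B: 13/28 sites differ → p ≈ 0.464286, d = −0.75 ln(1 − 0.619048) = 0.723811 ≈ 0.724.
A–C: 12/28 sites differ → p ≈ 0.428571, d = −0.75 ln(1 − 0.571428) = 0.635472 ≈ 0.635.
B–C: 11/28 sites differ → p ≈ 0.392857, d = −0.75 ln(1 − 0.523809) = 0.556452 ≈ 0.556.

d(A,B) = 0.724, d(A,C) = 0.635, d(B,C) = 0.556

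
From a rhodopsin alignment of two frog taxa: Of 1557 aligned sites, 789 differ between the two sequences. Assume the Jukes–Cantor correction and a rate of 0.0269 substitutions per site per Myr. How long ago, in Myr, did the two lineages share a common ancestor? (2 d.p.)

p = 789/1557 ≈ 0.506744.
d = −(3/4) ln(1 − 4p/3) = −0.75 ln(1 − 0.675659) = −0.75 ln(0.324341)
  = −0.75 × (-1.125960) = 0.844470 substitutions/site.
Under a molecular clock d = 2μt, so t = d/(2μ) = 0.844470 / (2 × 0.0269) = 15.70 Myr.

15.70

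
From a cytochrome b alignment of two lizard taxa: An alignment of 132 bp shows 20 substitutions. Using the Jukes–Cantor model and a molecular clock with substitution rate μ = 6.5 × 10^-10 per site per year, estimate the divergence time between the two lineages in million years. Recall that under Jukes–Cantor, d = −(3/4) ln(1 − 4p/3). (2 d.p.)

130.20

p = 20/132 ≈ 0.151515.
d = −(3/4) ln(1 − 4p/3) = −0.75 ln(1 − 0.20202) = −0.75 ln(0.79798)
  = −0.75 × (-0.225672) = 0.169254 substitutions/site.
Under a molecular clock d = 2μt, so t = d/(2μ) = 0.169254 / (2 × 6.5 × 10^-10) = 130.20 million years.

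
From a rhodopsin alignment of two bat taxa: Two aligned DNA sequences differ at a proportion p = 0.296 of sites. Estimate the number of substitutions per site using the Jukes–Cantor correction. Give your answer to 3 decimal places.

d = −(3/4) ln(1 − 4p/3) = −0.75 ln(1 − 0.394667) = −0.75 ln(0.605333)
  = −0.75 × (-0.501977) = 0.376483 substitutions/site.

0.376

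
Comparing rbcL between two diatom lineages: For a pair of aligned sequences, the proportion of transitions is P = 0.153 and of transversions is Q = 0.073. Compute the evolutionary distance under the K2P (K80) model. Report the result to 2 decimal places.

Under the Kimura two-parameter model, d = −½ ln(1 − 2P − Q) − ¼ ln(1 − 2Q).
1 − 2P − Q = 0.621, giving −½ ln(0.621) = 0.238212.
1 − 2Q = 0.854, giving −¼ ln(0.854) = 0.039456.
d = 0.238212 + 0.039456 = 0.277668.

0.28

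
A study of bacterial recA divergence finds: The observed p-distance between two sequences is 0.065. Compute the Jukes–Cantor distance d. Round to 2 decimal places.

d = −(3/4) ln(1 − 4p/3) = −0.75 ln(1 − 0.086667) = −0.75 ln(0.913333)
  = −0.75 × (-0.090655) = 0.067991 substitutions/site.

0.07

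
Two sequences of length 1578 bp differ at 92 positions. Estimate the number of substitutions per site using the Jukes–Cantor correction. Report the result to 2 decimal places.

0.06

p = 92/1578 ≈ 0.058302.
d = −(3/4) ln(1 − 4p/3) = −0.75 ln(1 − 0.077736) = −0.75 ln(0.922264)
  = −0.75 × (-0.080924) = 0.060693 substitutions/site.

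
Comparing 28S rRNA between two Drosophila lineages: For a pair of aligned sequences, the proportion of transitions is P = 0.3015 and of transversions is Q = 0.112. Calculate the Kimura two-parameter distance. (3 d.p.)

Under the Kimura two-parameter model, d = −½ ln(1 − 2P − Q) − ¼ ln(1 − 2Q).
1 − 2P − Q = 0.285, giving −½ ln(0.285) = 0.627633.
1 − 2Q = 0.776, giving −¼ ln(0.776) = 0.063401.
d = 0.627633 + 0.063401 = 0.691034.

0.691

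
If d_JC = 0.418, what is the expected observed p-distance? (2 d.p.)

p = (3/4)(1 − e^(−4d/3)) = 0.75 × (1 − e^(-0.557333)) = 0.75 × (1 − 0.572735) = 0.320449.

0.32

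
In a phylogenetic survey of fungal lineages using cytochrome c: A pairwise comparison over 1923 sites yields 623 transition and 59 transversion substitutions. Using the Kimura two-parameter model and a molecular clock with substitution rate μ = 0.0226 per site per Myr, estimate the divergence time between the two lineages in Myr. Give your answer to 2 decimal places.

P = 623/1923 ≈ 0.323973 and Q = 59/1923 ≈ 0.030681.
Under the Kimura two-parameter model, d = −½ ln(1 − 2P − Q) − ¼ ln(1 − 2Q).
1 − 2P − Q = 0.321373, giving −½ ln(0.321373) = 0.567576.
1 − 2Q = 0.938638, giving −¼ ln(0.938638) = 0.015831.
d = 0.567576 + 0.015831 = 0.583407.
Under a molecular clock d = 2μt, so t = d/(2μ) = 0.583407 / (2 × 0.0226) = 12.91 Myr.

12.91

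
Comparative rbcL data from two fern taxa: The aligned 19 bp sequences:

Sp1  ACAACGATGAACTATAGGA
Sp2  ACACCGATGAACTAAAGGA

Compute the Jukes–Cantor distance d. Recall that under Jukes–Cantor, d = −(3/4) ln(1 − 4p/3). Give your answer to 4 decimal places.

The sequences differ at 2 of 19 sites (4, 15), so p = 2/19 ≈ 0.105263.
d = −(3/4) ln(1 − 4p/3) = −0.75 ln(1 − 0.140351) = −0.75 ln(0.859649)
  = −0.75 × (-0.151231) = 0.113423 substitutions/site.

0.1134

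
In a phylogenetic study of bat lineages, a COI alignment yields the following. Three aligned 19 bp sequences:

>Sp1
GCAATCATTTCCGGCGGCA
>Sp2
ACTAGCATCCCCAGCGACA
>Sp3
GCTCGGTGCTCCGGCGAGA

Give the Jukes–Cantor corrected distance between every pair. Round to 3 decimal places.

Sp1–Sp2: 7/19 sites differ → p ≈ 0.368421, d = −0.75 ln(1 − 0.491228) = 0.506816 ≈ 0.507.
Sp1–Sp3: 9/19 sites differ → p ≈ 0.473684, d = −0.75 ln(1 − 0.631579) = 0.748897 ≈ 0.749.
Sp2–Sp3: 8/19 sites differ → p ≈ 0.421053, d = −0.75 ln(1 − 0.561404) = 0.618132 ≈ 0.618.

d(Sp1,Sp2) = 0.507, d(Sp1,Sp3) = 0.749, d(Sp2,Sp3) = 0.618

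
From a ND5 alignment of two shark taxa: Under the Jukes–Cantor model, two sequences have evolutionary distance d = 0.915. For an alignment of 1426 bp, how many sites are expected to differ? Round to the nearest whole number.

754

Invert JC69: p = (3/4)(1 − e^(−4d/3)) = 0.75 × (1 − e^(-1.22)) = 0.75 × (1 − 0.295230) = 0.528578.
Expected differing sites = pL ≈ 0.528578 × 1426 = 753.752228 ≈ 754.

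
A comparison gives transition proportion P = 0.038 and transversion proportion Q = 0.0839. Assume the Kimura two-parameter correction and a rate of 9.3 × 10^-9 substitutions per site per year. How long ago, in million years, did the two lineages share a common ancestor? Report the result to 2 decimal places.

7.15

Under the Kimura two-parameter model, d = −½ ln(1 − 2P − Q) − ¼ ln(1 − 2Q).
1 − 2P − Q = 0.8401, giving −½ ln(0.8401) = 0.087117.
1 − 2Q = 0.8322, giving −¼ ln(0.8322) = 0.045921.
d = 0.087117 + 0.045921 = 0.133038.
Under a molecular clock d = 2μt, so t = d/(2μ) = 0.133038 / (2 × 9.3 × 10^-9) = 7.15 million years.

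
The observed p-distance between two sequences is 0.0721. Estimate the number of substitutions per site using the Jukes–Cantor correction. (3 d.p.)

d = −(3/4) ln(1 − 4p/3) = −0.75 ln(1 − 0.096133) = −0.75 ln(0.903867)
  = −0.75 × (-0.101073) = 0.075805 substitutions/site.

0.076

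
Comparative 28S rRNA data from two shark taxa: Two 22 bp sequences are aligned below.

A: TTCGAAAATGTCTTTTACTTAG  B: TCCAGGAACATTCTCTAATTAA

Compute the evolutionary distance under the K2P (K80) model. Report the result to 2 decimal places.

1.57

Of 22 sites, 10 differences are transitions and 1 are transversions, so P = 10/22 ≈ 0.454545 and Q = 1/22 ≈ 0.045455.
Under the Kimura two-parameter model, d = −½ ln(1 − 2P − Q) − ¼ ln(1 − 2Q).
1 − 2P − Q = 0.045455, giving −½ ln(0.045455) = 1.545516.
1 − 2Q = 0.90909, giving −¼ ln(0.90909) = 0.023828.
d = 1.545516 + 0.023828 = 1.569344.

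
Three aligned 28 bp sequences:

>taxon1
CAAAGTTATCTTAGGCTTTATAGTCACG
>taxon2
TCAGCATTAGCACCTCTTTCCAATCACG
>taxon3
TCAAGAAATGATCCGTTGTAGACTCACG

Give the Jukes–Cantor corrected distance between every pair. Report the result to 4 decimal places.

d(taxon1,taxon2) = 1.0763, d(taxon1,taxon3) = 0.6355, d(taxon2,taxon3) = 0.7238

taxon1–taxon2: 16/28 sites differ → p ≈ 0.571429, d = −0.75 ln(1 − 0.761905) = 1.076314 ≈ 1.0763.
taxon1–taxon3: 12/28 sites differ → p ≈ 0.428571, d = −0.75 ln(1 − 0.571428) = 0.635472 ≈ 0.6355.
taxon2–taxon3: 13/28 sites differ → p ≈ 0.464286, d = −0.75 ln(1 − 0.619048) = 0.723811 ≈ 0.7238.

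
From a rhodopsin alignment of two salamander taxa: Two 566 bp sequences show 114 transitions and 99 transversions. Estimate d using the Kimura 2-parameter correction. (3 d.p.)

0.539

P = 114/566 ≈ 0.201413 and Q = 99/566 ≈ 0.174912.
Under the Kimura two-parameter model, d = −½ ln(1 − 2P − Q) − ¼ ln(1 − 2Q).
1 − 2P − Q = 0.422262, giving −½ ln(0.422262) = 0.431065.
1 − 2Q = 0.650176, giving −¼ ln(0.650176) = 0.107628.
d = 0.431065 + 0.107628 = 0.538693.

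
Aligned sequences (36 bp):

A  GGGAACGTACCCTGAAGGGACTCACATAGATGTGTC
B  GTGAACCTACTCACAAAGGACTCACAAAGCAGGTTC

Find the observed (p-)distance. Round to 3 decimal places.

0.306

The sequences differ at 11 of 36 positions.
p = 11/36 = 0.305555… ≈ 0.306 (to 3 d.p.).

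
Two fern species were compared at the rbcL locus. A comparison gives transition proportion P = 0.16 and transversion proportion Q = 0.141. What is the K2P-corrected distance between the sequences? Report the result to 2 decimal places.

Under the Kimura two-parameter model, d = −½ ln(1 − 2P − Q) − ¼ ln(1 − 2Q).
1 − 2P − Q = 0.539, giving −½ ln(0.539) = 0.309020.
1 − 2Q = 0.718, giving −¼ ln(0.718) = 0.082821.
d = 0.309020 + 0.082821 = 0.391841.

0.39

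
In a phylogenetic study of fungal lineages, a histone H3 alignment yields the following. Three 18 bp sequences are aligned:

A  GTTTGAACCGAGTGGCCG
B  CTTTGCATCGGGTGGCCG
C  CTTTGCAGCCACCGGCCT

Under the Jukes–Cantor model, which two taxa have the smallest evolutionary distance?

A–B: 4/18 differ, p = 0.222, d = 0.264.
A–C: 7/18 differ, p = 0.389, d = 0.548.
B–C: 6/18 differ, p = 0.333, d = 0.441.
The smallest distance is between A and B.

A and B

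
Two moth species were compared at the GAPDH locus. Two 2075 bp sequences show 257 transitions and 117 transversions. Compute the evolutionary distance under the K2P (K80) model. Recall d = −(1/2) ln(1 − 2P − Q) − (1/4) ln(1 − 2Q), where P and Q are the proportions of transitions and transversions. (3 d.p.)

0.211

P = 257/2075 ≈ 0.123855 and Q = 117/2075 ≈ 0.056386.
Under the Kimura two-parameter model, d = −½ ln(1 − 2P − Q) − ¼ ln(1 − 2Q).
1 − 2P − Q = 0.695904, giving −½ ln(0.695904) = 0.181272.
1 − 2Q = 0.887228, giving −¼ ln(0.887228) = 0.029913.
d = 0.181272 + 0.029913 = 0.211185.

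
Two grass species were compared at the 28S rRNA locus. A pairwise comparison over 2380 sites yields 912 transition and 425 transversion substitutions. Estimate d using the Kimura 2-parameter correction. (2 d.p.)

P = 912/2380 ≈ 0.383193 and Q = 425/2380 ≈ 0.178571.
Under the Kimura two-parameter model, d = −½ ln(1 − 2P − Q) − ¼ ln(1 − 2Q).
1 − 2P − Q = 0.055043, giving −½ ln(0.055043) = 1.449820.
1 − 2Q = 0.642858, giving −¼ ln(0.642858) = 0.110458.
d = 1.449820 + 0.110458 = 1.560278.

1.56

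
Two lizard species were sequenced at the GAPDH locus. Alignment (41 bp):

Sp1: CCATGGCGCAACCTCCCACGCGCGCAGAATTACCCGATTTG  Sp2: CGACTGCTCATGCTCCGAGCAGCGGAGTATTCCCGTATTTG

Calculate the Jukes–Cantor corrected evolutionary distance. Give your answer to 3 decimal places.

0.502

The sequences differ at 15 of 41 sites, so p = 15/41 ≈ 0.365854.
d = −(3/4) ln(1 − 4p/3) = −0.75 ln(1 − 0.487805) = −0.75 ln(0.512195)
  = −0.75 × (-0.669050) = 0.501788 substitutions/site.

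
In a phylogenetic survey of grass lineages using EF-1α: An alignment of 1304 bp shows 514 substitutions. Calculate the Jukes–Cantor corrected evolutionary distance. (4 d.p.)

0.5592

p = 514/1304 ≈ 0.394172.
d = −(3/4) ln(1 − 4p/3) = −0.75 ln(1 − 0.525563) = −0.75 ln(0.474437)
  = −0.75 × (-0.745626) = 0.559220 substitutions/site.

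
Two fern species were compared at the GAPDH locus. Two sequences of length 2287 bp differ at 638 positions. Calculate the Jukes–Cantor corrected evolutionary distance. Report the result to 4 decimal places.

0.3489

p = 638/2287 ≈ 0.278968.
d = −(3/4) ln(1 − 4p/3) = −0.75 ln(1 − 0.371957) = −0.75 ln(0.628043)
  = −0.75 × (-0.465147) = 0.348860 substitutions/site.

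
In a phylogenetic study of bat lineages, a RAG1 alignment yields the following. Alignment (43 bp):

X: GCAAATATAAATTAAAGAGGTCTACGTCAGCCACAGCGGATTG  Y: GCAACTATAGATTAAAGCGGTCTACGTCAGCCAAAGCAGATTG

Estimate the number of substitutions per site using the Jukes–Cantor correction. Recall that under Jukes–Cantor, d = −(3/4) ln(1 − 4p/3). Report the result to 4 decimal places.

0.1263

The sequences differ at 5 of 43 sites (5, 10, 18, 34, 38), so p = 5/43 ≈ 0.116279.
d = −(3/4) ln(1 − 4p/3) = −0.75 ln(1 − 0.155039) = −0.75 ln(0.844961)
  = −0.75 × (-0.168465) = 0.126349 substitutions/site.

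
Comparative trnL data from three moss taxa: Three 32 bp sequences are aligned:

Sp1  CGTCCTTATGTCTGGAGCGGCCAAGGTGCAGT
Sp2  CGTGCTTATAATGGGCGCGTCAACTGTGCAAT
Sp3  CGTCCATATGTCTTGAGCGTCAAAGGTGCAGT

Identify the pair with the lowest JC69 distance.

Sp1 and Sp3

Sp1–Sp2: 11/32 differ, p = 0.344, d = 0.460.
Sp1–Sp3: 4/32 differ, p = 0.125, d = 0.137.
Sp2–Sp3: 11/32 differ, p = 0.344, d = 0.460.
The smallest distance is between Sp1 and Sp3.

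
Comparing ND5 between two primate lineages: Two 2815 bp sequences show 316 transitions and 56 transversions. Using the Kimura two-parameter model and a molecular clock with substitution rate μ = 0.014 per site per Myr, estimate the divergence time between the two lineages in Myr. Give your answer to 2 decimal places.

5.37

P = 316/2815 ≈ 0.112256 and Q = 56/2815 ≈ 0.019893.
Under the Kimura two-parameter model, d = −½ ln(1 − 2P − Q) − ¼ ln(1 − 2Q).
1 − 2P − Q = 0.755595, giving −½ ln(0.755595) = 0.140125.
1 − 2Q = 0.960214, giving −¼ ln(0.960214) = 0.010150.
d = 0.140125 + 0.010150 = 0.150275.
Under a molecular clock d = 2μt, so t = d/(2μ) = 0.150275 / (2 × 0.014) = 5.37 Myr.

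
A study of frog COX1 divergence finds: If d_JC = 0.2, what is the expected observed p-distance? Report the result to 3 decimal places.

0.176

p = (3/4)(1 − e^(−4d/3)) = 0.75 × (1 − e^(-0.266667)) = 0.75 × (1 − 0.765928) = 0.175554.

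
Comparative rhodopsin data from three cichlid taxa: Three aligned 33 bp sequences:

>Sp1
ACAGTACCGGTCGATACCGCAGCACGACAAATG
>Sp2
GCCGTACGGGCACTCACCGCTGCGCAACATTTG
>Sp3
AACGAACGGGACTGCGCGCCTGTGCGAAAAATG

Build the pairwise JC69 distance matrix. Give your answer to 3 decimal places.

Sp1–Sp2: 13/33 sites differ → p ≈ 0.393939, d = −0.75 ln(1 − 0.525252) = 0.558728 ≈ 0.559.
Sp1–Sp3: 15/33 sites differ → p ≈ 0.454545, d = −0.75 ln(1 − 0.60606) = 0.698667 ≈ 0.699.
Sp2–Sp3: 15/33 sites differ → p ≈ 0.454545, d = −0.75 ln(1 − 0.60606) = 0.698667 ≈ 0.699.

d(Sp1,Sp2) = 0.559, d(Sp1,Sp3) = 0.699, d(Sp2,Sp3) = 0.699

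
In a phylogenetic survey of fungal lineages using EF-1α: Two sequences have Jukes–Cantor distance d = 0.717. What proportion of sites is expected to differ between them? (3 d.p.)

p = (3/4)(1 − e^(−4d/3)) = 0.75 × (1 − e^(-0.956)) = 0.75 × (1 − 0.384428) = 0.461679.

0.462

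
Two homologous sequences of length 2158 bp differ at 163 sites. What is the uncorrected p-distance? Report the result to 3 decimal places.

p = 163/2158 = 0.075532… ≈ 0.076 (to 3 d.p.).

0.076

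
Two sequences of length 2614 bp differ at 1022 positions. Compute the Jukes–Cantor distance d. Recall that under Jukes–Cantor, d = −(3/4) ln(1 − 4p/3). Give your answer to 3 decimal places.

p = 1022/2614 ≈ 0.390972.
d = −(3/4) ln(1 − 4p/3) = −0.75 ln(1 − 0.521296) = −0.75 ln(0.478704)
  = −0.75 × (-0.736673) = 0.552505 substitutions/site.

0.553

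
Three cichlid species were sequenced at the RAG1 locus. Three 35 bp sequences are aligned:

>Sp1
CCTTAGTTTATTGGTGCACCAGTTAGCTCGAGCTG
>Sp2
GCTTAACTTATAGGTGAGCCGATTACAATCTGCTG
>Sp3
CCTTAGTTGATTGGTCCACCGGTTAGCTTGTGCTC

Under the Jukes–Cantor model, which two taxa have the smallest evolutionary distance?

Sp1 and Sp3

Sp1–Sp2: 14/35 differ, p = 0.400, d = 0.572.
Sp1–Sp3: 6/35 differ, p = 0.171, d = 0.195.
Sp2–Sp3: 14/35 differ, p = 0.400, d = 0.572.
The smallest distance is between Sp1 and Sp3.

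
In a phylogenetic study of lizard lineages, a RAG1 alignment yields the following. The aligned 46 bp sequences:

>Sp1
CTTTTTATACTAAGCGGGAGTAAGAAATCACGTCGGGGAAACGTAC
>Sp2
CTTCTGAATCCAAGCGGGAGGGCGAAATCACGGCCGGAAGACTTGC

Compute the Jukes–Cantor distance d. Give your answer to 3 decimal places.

The sequences differ at 14 of 46 sites, so p = 14/46 ≈ 0.304348.
d = −(3/4) ln(1 − 4p/3) = −0.75 ln(1 − 0.405797) = −0.75 ln(0.594203)
  = −0.75 × (-0.520534) = 0.390401 substitutions/site.

0.390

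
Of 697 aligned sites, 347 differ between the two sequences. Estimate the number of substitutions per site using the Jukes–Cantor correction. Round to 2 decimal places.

p = 347/697 ≈ 0.497848.
d = −(3/4) ln(1 − 4p/3) = −0.75 ln(1 − 0.663797) = −0.75 ln(0.336203)
  = −0.75 × (-1.090040) = 0.817530 substitutions/site.

0.82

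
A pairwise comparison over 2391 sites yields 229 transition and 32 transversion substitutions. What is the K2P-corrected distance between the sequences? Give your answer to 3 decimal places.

P = 229/2391 ≈ 0.095776 and Q = 32/2391 ≈ 0.013384.
Under the Kimura two-parameter model, d = −½ ln(1 − 2P − Q) − ¼ ln(1 − 2Q).
1 − 2P − Q = 0.795064, giving −½ ln(0.795064) = 0.114666.
1 − 2Q = 0.973232, giving −¼ ln(0.973232) = 0.006783.
d = 0.114666 + 0.006783 = 0.121449.

0.121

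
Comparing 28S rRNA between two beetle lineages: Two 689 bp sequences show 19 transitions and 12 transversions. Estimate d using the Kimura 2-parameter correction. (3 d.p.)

0.047

P = 19/689 ≈ 0.027576 and Q = 12/689 ≈ 0.017417.
Under the Kimura two-parameter model, d = −½ ln(1 − 2P − Q) − ¼ ln(1 − 2Q).
1 − 2P − Q = 0.927431, giving −½ ln(0.927431) = 0.037668.
1 − 2Q = 0.965166, giving −¼ ln(0.965166) = 0.008864.
d = 0.037668 + 0.008864 = 0.046532.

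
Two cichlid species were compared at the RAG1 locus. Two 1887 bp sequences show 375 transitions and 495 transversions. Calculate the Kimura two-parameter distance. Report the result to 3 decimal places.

0.725

P = 375/1887 ≈ 0.198728 and Q = 495/1887 ≈ 0.262321.
Under the Kimura two-parameter model, d = −½ ln(1 − 2P − Q) − ¼ ln(1 − 2Q).
1 − 2P − Q = 0.340223, giving −½ ln(0.340223) = 0.539077.
1 − 2Q = 0.475358, giving −¼ ln(0.475358) = 0.185922.
d = 0.539077 + 0.185922 = 0.724999.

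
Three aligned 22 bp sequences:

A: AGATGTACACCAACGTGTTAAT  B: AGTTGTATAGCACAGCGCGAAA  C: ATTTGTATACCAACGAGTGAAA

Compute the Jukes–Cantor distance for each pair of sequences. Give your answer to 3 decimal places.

d(A,B) = 0.591, d(A,C) = 0.339, d(B,C) = 0.339

A–B: 9/22 sites differ → p ≈ 0.409091, d = −0.75 ln(1 − 0.545455) = 0.591344 ≈ 0.591.
A–C: 6/22 sites differ → p ≈ 0.272727, d = −0.75 ln(1 − 0.363636) = 0.338988 ≈ 0.339.
B–C: 6/22 sites differ → p ≈ 0.272727, d = −0.75 ln(1 − 0.363636) = 0.338988 ≈ 0.339.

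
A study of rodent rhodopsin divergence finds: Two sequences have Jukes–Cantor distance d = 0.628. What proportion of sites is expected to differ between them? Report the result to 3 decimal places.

p = (3/4)(1 − e^(−4d/3)) = 0.75 × (1 − e^(-0.837333)) = 0.75 × (1 − 0.432863) = 0.425353.

0.425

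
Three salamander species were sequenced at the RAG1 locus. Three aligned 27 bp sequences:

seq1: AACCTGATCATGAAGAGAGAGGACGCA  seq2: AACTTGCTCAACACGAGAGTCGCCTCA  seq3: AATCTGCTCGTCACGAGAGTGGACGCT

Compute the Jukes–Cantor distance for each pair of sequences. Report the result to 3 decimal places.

d(seq1,seq2) = 0.441, d(seq1,seq3) = 0.318, d(seq2,seq3) = 0.377

seq1–seq2: 9/27 sites differ → p ≈ 0.333333, d = −0.75 ln(1 − 0.444444) = 0.440839 ≈ 0.441.
seq1–seq3: 7/27 sites differ → p ≈ 0.259259, d = −0.75 ln(1 − 0.345679) = 0.318118 ≈ 0.318.
seq2–seq3: 8/27 sites differ → p ≈ 0.296296, d = −0.75 ln(1 − 0.395061) = 0.376971 ≈ 0.377.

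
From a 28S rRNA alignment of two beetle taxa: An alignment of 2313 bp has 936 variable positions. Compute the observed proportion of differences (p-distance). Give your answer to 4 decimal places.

0.4047

p = 936/2313 = 0.404669… ≈ 0.4047 (to 4 d.p.).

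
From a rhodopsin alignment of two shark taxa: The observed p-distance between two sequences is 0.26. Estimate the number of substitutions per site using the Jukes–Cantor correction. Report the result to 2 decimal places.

0.32

d = −(3/4) ln(1 − 4p/3) = −0.75 ln(1 − 0.346667) = −0.75 ln(0.653333)
  = −0.75 × (-0.425668) = 0.319251 substitutions/site.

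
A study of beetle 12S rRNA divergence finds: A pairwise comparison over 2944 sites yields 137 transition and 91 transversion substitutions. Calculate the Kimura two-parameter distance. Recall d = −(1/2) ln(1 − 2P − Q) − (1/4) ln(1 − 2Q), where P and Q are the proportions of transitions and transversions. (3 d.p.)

0.082

P = 137/2944 ≈ 0.046535 and Q = 91/2944 ≈ 0.03091.
Under the Kimura two-parameter model, d = −½ ln(1 − 2P − Q) − ¼ ln(1 − 2Q).
1 − 2P − Q = 0.87602, giving −½ ln(0.87602) = 0.066183.
1 − 2Q = 0.93818, giving −¼ ln(0.93818) = 0.015953.
d = 0.066183 + 0.015953 = 0.082136.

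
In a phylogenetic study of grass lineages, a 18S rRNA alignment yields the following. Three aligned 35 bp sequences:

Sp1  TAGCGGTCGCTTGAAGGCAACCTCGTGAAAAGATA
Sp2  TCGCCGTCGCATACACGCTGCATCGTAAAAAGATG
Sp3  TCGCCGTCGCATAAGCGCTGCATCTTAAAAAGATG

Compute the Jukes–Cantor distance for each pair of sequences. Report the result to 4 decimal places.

d(Sp1,Sp2) = 0.4073, d(Sp1,Sp3) = 0.4582, d(Sp2,Sp3) = 0.0910

Sp1–Sp2: 11/35 sites differ → p ≈ 0.314286, d = −0.75 ln(1 − 0.419048) = 0.407315 ≈ 0.4073.
Sp1–Sp3: 12/35 sites differ → p ≈ 0.342857, d = −0.75 ln(1 − 0.457143) = 0.458182 ≈ 0.4582.
Sp2–Sp3: 3/35 sites differ → p ≈ 0.085714, d = −0.75 ln(1 − 0.114285) = 0.091020 ≈ 0.0910.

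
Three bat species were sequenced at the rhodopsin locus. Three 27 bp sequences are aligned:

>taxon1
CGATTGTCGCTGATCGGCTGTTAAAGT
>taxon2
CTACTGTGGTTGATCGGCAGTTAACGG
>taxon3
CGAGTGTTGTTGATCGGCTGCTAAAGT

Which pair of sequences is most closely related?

taxon1–taxon2: 7/27 differ, p = 0.259, d = 0.318.
taxon1–taxon3: 4/27 differ, p = 0.148, d = 0.165.
taxon2–taxon3: 7/27 differ, p = 0.259, d = 0.318.
The smallest distance is between taxon1 and taxon3.

taxon1 and taxon3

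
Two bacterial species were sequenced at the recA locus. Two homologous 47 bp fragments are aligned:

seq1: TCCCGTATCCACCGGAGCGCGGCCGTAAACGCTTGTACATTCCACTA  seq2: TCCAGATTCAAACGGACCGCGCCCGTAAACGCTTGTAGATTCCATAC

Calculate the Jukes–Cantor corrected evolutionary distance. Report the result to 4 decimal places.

The sequences differ at 11 of 47 sites, so p = 11/47 ≈ 0.234043.
d = −(3/4) ln(1 − 4p/3) = −0.75 ln(1 − 0.312057) = −0.75 ln(0.687943)
  = −0.75 × (-0.374049) = 0.280537 substitutions/site.

0.2805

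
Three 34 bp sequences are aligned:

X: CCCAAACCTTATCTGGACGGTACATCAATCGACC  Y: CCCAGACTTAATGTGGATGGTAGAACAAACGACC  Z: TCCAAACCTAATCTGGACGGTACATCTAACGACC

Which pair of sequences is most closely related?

X and Z

X–Y: 8/34 differ, p = 0.235, d = 0.282.
X–Z: 4/34 differ, p = 0.118, d = 0.128.
Y–Z: 8/34 differ, p = 0.235, d = 0.282.
The smallest distance is between X and Z.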